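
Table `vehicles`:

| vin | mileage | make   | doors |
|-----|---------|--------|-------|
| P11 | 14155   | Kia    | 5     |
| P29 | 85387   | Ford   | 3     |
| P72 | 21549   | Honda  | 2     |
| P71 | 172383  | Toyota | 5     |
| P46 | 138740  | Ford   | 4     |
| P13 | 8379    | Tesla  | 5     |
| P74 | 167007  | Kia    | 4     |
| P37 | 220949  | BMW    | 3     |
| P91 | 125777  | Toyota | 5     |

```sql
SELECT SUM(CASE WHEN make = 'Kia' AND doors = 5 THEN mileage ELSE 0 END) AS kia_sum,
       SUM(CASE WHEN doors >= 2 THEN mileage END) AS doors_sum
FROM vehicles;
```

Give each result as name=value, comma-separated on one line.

[kia_sum: make = 'Kia' AND doors = 5]
vin=P11: ✓ → 14155
vin=P29: ✗
vin=P72: ✗
vin=P71: ✗
vin=P46: ✗
vin=P13: ✗
vin=P74: ✗
vin=P37: ✗
vin=P91: ✗
kia_sum = 14155
—
[doors_sum: doors >= 2]
vin=P11: ✓ → 14155
vin=P29: ✓ → 85387
vin=P72: ✓ → 21549
vin=P71: ✓ → 172383
vin=P46: ✓ → 138740
vin=P13: ✓ → 8379
vin=P74: ✓ → 167007
vin=P37: ✓ → 220949
vin=P91: ✓ → 125777
doors_sum = 14155 + 85387 + 21549 + 172383 + 138740 + 8379 + 167007 + 220949 + 125777 = 954326

kia_sum=14155, doors_sum=954326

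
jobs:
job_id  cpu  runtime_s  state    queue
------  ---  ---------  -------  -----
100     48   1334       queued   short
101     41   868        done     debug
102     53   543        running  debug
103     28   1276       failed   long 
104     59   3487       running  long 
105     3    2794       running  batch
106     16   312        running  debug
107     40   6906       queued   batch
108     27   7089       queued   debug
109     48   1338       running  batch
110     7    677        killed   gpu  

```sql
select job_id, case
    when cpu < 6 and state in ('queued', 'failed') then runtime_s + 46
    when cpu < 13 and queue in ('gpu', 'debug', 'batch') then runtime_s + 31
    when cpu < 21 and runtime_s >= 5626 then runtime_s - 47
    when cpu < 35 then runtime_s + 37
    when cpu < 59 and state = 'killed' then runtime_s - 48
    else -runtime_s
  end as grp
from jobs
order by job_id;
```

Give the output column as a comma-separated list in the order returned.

-1334, -868, -543, 1313, -3487, 2825, 349, -6906, 7126, -1338, 708

job_id=100: ELSE → -1334
job_id=101: ELSE → -868
job_id=102: ELSE → -543
job_id=103: cpu < 35 → 1313
job_id=104: ELSE → -3487
job_id=105: cpu < 13 and queue in ('gpu', 'debug', 'batch') → 2825
job_id=106: cpu < 35 → 349
job_id=107: ELSE → -6906
job_id=108: cpu < 35 → 7126
job_id=109: ELSE → -1338
job_id=110: cpu < 13 and queue in ('gpu', 'debug', 'batch') → 708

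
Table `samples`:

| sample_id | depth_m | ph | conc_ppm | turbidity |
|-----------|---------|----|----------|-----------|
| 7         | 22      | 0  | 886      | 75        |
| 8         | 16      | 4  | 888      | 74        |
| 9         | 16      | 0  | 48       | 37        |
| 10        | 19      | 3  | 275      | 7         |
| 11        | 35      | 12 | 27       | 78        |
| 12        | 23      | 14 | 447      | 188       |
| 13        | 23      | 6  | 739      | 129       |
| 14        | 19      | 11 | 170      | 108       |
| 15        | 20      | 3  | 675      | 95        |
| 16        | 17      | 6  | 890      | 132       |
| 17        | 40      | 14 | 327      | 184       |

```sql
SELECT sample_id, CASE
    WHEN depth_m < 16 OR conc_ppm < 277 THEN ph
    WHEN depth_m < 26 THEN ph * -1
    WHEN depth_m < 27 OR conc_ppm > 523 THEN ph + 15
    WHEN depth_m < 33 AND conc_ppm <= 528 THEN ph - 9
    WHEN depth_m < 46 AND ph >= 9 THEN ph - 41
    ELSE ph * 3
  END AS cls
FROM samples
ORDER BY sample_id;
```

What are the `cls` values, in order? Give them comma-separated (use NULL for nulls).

sample_id=7: depth_m < 26 → 0
sample_id=8: depth_m < 26 → -4
sample_id=9: depth_m < 16 OR conc_ppm < 277 → 0
sample_id=10: depth_m < 16 OR conc_ppm < 277 → 3
sample_id=11: depth_m < 16 OR conc_ppm < 277 → 12
sample_id=12: depth_m < 26 → -14
sample_id=13: depth_m < 26 → -6
sample_id=14: depth_m < 16 OR conc_ppm < 277 → 11
sample_id=15: depth_m < 26 → -3
sample_id=16: depth_m < 26 → -6
sample_id=17: depth_m < 46 AND ph >= 9 → -27

0, -4, 0, 3, 12, -14, -6, 11, -3, -6, -27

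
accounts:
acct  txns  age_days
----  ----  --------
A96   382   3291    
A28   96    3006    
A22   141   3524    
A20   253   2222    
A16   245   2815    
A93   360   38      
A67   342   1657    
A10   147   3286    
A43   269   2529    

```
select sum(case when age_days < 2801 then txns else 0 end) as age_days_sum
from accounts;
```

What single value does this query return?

1224

acct=A96: ✗
acct=A28: ✗
acct=A22: ✗
acct=A20: ✓ → 253
acct=A16: ✗
acct=A93: ✓ → 360
acct=A67: ✓ → 342
acct=A10: ✗
acct=A43: ✓ → 269
age_days_sum = 253 + 360 + 342 + 269 = 1224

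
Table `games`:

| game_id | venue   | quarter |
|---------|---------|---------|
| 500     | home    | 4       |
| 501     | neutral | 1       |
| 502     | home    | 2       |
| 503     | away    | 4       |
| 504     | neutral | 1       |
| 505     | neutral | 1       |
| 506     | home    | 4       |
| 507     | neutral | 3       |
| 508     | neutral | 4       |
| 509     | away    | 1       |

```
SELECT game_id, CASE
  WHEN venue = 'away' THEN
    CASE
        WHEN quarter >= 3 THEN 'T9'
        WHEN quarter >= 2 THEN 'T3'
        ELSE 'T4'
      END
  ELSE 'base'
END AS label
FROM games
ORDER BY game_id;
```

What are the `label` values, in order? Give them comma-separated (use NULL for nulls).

base, base, base, T9, base, base, base, base, base, T4

game_id=500: venue='home' → outer ELSE → base
game_id=501: venue='neutral' → outer ELSE → base
game_id=502: venue='home' → outer ELSE → base
game_id=503: venue='away' → inner[quarter >= 3] → T9
game_id=504: venue='neutral' → outer ELSE → base
game_id=505: venue='neutral' → outer ELSE → base
game_id=506: venue='home' → outer ELSE → base
game_id=507: venue='neutral' → outer ELSE → base
game_id=508: venue='neutral' → outer ELSE → base
game_id=509: venue='away' → inner[ELSE] → T4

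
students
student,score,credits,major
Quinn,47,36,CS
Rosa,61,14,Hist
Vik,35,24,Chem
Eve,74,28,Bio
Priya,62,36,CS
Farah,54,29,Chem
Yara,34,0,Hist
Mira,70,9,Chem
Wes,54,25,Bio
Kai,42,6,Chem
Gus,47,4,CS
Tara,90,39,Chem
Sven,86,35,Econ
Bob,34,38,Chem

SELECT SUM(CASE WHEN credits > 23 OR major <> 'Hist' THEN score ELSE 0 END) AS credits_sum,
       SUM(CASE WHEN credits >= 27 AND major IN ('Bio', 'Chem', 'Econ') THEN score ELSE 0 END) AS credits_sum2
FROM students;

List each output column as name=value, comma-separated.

credits_sum=695, credits_sum2=338

[credits_sum: credits > 23 OR major <> 'Hist']
student=Quinn: ✓ → 47
student=Rosa: ✗
student=Vik: ✓ → 35
student=Eve: ✓ → 74
student=Priya: ✓ → 62
student=Farah: ✓ → 54
student=Yara: ✗
student=Mira: ✓ → 70
student=Wes: ✓ → 54
student=Kai: ✓ → 42
student=Gus: ✓ → 47
student=Tara: ✓ → 90
student=Sven: ✓ → 86
student=Bob: ✓ → 34
credits_sum = 47 + 35 + 74 + 62 + 54 + 70 + 54 + 42 + 47 + 90 + 86 + 34 = 695
—
[credits_sum2: credits >= 27 AND major IN ('Bio', 'Chem', 'Econ')]
student=Quinn: ✗
student=Rosa: ✗
student=Vik: ✗
student=Eve: ✓ → 74
student=Priya: ✗
student=Farah: ✓ → 54
student=Yara: ✗
student=Mira: ✗
student=Wes: ✗
student=Kai: ✗
student=Gus: ✗
student=Tara: ✓ → 90
student=Sven: ✓ → 86
student=Bob: ✓ → 34
credits_sum2 = 74 + 54 + 90 + 86 + 34 = 338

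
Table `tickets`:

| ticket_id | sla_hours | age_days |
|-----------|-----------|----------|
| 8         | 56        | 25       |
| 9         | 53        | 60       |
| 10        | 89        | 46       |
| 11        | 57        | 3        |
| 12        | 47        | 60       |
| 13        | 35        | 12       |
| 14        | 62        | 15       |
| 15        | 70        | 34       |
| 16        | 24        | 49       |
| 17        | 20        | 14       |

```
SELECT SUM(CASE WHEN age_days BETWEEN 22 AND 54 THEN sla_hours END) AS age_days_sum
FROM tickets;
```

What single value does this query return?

239

ticket_id=8: ✓ → 56
ticket_id=9: ✗
ticket_id=10: ✓ → 89
ticket_id=11: ✗
ticket_id=12: ✗
ticket_id=13: ✗
ticket_id=14: ✗
ticket_id=15: ✓ → 70
ticket_id=16: ✓ → 24
ticket_id=17: ✗
age_days_sum = 56 + 89 + 70 + 24 = 239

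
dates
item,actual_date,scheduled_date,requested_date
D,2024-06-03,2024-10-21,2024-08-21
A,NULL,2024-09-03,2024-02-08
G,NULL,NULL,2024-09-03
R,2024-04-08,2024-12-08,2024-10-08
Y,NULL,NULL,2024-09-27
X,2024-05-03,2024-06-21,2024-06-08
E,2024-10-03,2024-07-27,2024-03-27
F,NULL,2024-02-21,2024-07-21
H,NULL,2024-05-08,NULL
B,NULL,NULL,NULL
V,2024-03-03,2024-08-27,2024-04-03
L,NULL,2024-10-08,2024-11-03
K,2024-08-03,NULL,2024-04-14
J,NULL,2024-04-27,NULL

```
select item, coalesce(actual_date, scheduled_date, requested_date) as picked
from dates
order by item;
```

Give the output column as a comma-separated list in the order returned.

item=A: actual_date=NULL, scheduled_date=2024-09-03 → 2024-09-03
item=B: actual_date=NULL, scheduled_date=NULL, requested_date=NULL (all NULL) → NULL
item=D: actual_date=2024-06-03 → 2024-06-03
item=E: actual_date=2024-10-03 → 2024-10-03
item=F: actual_date=NULL, scheduled_date=2024-02-21 → 2024-02-21
item=G: actual_date=NULL, scheduled_date=NULL, requested_date=2024-09-03 → 2024-09-03
item=H: actual_date=NULL, scheduled_date=2024-05-08 → 2024-05-08
item=J: actual_date=NULL, scheduled_date=2024-04-27 → 2024-04-27
item=K: actual_date=2024-08-03 → 2024-08-03
item=L: actual_date=NULL, scheduled_date=2024-10-08 → 2024-10-08
item=R: actual_date=2024-04-08 → 2024-04-08
item=V: actual_date=2024-03-03 → 2024-03-03
item=X: actual_date=2024-05-03 → 2024-05-03
item=Y: actual_date=NULL, scheduled_date=NULL, requested_date=2024-09-27 → 2024-09-27

2024-09-03, NULL, 2024-06-03, 2024-10-03, 2024-02-21, 2024-09-03, 2024-05-08, 2024-04-27, 2024-08-03, 2024-10-08, 2024-04-08, 2024-03-03, 2024-05-03, 2024-09-27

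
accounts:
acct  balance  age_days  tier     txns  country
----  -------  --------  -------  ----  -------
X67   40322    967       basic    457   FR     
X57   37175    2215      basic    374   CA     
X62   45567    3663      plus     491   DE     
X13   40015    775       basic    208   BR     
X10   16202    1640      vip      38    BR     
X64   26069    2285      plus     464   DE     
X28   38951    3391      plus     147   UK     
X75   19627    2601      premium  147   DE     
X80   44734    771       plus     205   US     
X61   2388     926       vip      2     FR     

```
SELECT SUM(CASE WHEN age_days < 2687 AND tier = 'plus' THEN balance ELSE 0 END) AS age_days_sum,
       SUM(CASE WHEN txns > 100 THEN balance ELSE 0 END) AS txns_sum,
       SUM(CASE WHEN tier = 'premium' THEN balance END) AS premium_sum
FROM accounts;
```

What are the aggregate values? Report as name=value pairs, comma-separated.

[age_days_sum: age_days < 2687 AND tier = 'plus']
acct=X67: ✗
acct=X57: ✗
acct=X62: ✗
acct=X13: ✗
acct=X10: ✗
acct=X64: ✓ → 26069
acct=X28: ✗
acct=X75: ✗
acct=X80: ✓ → 44734
acct=X61: ✗
age_days_sum = 26069 + 44734 = 70803
—
[txns_sum: txns > 100]
acct=X67: ✓ → 40322
acct=X57: ✓ → 37175
acct=X62: ✓ → 45567
acct=X13: ✓ → 40015
acct=X10: ✗
acct=X64: ✓ → 26069
acct=X28: ✓ → 38951
acct=X75: ✓ → 19627
acct=X80: ✓ → 44734
acct=X61: ✗
txns_sum = 40322 + 37175 + 45567 + 40015 + 26069 + 38951 + 19627 + 44734 = 292460
—
[premium_sum: tier = 'premium']
acct=X67: ✗
acct=X57: ✗
acct=X62: ✗
acct=X13: ✗
acct=X10: ✗
acct=X64: ✗
acct=X28: ✗
acct=X75: ✓ → 19627
acct=X80: ✗
acct=X61: ✗
premium_sum = 19627

age_days_sum=70803, txns_sum=292460, premium_sum=19627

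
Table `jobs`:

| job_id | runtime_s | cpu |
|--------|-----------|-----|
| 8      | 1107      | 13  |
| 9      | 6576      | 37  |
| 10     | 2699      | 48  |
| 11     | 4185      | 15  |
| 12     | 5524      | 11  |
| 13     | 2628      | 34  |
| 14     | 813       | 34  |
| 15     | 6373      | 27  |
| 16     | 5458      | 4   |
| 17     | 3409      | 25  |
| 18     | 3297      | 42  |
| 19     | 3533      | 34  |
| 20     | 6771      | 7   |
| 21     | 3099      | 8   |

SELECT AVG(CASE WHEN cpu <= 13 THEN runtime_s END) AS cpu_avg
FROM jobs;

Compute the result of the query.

4391.8

job_id=8: ✓ → 1107
job_id=9: ✗
job_id=10: ✗
job_id=11: ✗
job_id=12: ✓ → 5524
job_id=13: ✗
job_id=14: ✗
job_id=15: ✗
job_id=16: ✓ → 5458
job_id=17: ✗
job_id=18: ✗
job_id=19: ✗
job_id=20: ✓ → 6771
job_id=21: ✓ → 3099
cpu_avg = (1107 + 5524 + 5458 + 6771 + 3099) / 5 = 4391.8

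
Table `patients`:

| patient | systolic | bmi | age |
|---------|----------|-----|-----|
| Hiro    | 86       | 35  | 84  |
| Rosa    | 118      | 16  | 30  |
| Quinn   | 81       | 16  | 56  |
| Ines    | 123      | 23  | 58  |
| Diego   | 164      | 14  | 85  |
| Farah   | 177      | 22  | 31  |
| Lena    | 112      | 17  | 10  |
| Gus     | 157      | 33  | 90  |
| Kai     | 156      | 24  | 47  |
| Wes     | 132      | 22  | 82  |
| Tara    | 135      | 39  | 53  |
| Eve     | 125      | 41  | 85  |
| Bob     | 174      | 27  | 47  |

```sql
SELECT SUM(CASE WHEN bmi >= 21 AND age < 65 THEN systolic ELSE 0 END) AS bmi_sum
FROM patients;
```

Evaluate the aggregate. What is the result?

patient=Hiro: ✗
patient=Rosa: ✗
patient=Quinn: ✗
patient=Ines: ✓ → 123
patient=Diego: ✗
patient=Farah: ✓ → 177
patient=Lena: ✗
patient=Gus: ✗
patient=Kai: ✓ → 156
patient=Wes: ✗
patient=Tara: ✓ → 135
patient=Eve: ✗
patient=Bob: ✓ → 174
bmi_sum = 123 + 177 + 156 + 135 + 174 = 765

765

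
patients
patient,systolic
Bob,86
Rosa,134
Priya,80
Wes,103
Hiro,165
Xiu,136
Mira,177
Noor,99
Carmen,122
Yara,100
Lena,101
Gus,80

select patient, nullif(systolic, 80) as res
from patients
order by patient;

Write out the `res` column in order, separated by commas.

patient=Bob: systolic=86 vs 80: differ → 86
patient=Carmen: systolic=122 vs 80: differ → 122
patient=Gus: systolic=80 vs 80: equal → NULL
patient=Hiro: systolic=165 vs 80: differ → 165
patient=Lena: systolic=101 vs 80: differ → 101
patient=Mira: systolic=177 vs 80: differ → 177
patient=Noor: systolic=99 vs 80: differ → 99
patient=Priya: systolic=80 vs 80: equal → NULL
patient=Rosa: systolic=134 vs 80: differ → 134
patient=Wes: systolic=103 vs 80: differ → 103
patient=Xiu: systolic=136 vs 80: differ → 136
patient=Yara: systolic=100 vs 80: differ → 100

86, 122, NULL, 165, 101, 177, 99, NULL, 134, 103, 136, 100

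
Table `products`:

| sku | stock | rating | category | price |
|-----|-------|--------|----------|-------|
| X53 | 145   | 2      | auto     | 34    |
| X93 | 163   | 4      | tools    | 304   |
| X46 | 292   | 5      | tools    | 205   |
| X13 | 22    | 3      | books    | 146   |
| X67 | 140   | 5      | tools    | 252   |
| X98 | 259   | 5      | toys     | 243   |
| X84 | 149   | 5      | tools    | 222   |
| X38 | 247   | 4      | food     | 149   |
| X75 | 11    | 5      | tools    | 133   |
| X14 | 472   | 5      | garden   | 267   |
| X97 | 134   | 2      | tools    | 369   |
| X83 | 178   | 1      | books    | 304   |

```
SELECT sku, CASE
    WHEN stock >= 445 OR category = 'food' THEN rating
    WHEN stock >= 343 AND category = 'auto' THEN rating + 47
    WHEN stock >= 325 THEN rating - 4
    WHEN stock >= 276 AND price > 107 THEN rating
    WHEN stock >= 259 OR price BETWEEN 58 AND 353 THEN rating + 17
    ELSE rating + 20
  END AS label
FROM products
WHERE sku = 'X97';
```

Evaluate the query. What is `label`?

sku = X97: stock=134, rating=2, category=tools, price=369.
stock >= 445 OR category = 'food' → false
stock >= 343 AND category = 'auto' → false
stock >= 325 → false
stock >= 276 AND price > 107 → false
stock >= 259 OR price BETWEEN 58 AND 353 → false
No prior WHEN matched → ELSE → 22

22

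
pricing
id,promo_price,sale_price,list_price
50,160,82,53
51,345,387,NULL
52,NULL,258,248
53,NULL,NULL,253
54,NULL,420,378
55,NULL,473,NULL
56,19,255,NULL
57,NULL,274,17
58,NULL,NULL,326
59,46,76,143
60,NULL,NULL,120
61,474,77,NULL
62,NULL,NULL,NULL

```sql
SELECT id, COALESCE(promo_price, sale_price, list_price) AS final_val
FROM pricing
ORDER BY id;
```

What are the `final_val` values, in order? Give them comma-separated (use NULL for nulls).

160, 345, 258, 253, 420, 473, 19, 274, 326, 46, 120, 474, NULL

id=50: promo_price=160 → 160
id=51: promo_price=345 → 345
id=52: promo_price=NULL, sale_price=258 → 258
id=53: promo_price=NULL, sale_price=NULL, list_price=253 → 253
id=54: promo_price=NULL, sale_price=420 → 420
id=55: promo_price=NULL, sale_price=473 → 473
id=56: promo_price=19 → 19
id=57: promo_price=NULL, sale_price=274 → 274
id=58: promo_price=NULL, sale_price=NULL, list_price=326 → 326
id=59: promo_price=46 → 46
id=60: promo_price=NULL, sale_price=NULL, list_price=120 → 120
id=61: promo_price=474 → 474
id=62: promo_price=NULL, sale_price=NULL, list_price=NULL (all NULL) → NULL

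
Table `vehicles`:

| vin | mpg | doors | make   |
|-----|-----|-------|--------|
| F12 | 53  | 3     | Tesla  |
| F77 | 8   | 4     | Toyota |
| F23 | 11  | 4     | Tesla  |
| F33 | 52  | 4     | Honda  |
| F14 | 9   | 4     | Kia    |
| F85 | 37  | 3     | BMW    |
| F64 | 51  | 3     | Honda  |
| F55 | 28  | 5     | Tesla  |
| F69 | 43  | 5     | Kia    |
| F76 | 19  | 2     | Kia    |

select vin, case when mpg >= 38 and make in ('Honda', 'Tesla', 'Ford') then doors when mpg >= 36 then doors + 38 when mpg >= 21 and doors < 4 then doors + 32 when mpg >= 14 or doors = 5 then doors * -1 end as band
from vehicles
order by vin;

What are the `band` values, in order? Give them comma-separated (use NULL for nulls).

vin=F12: mpg >= 38 and make in ('Honda', 'Tesla', 'Ford') → 3
vin=F14: (no match → NULL) → NULL
vin=F23: (no match → NULL) → NULL
vin=F33: mpg >= 38 and make in ('Honda', 'Tesla', 'Ford') → 4
vin=F55: mpg >= 14 or doors = 5 → -5
vin=F64: mpg >= 38 and make in ('Honda', 'Tesla', 'Ford') → 3
vin=F69: mpg >= 36 → 43
vin=F76: mpg >= 14 or doors = 5 → -2
vin=F77: (no match → NULL) → NULL
vin=F85: mpg >= 36 → 41

3, NULL, NULL, 4, -5, 3, 43, -2, NULL, 41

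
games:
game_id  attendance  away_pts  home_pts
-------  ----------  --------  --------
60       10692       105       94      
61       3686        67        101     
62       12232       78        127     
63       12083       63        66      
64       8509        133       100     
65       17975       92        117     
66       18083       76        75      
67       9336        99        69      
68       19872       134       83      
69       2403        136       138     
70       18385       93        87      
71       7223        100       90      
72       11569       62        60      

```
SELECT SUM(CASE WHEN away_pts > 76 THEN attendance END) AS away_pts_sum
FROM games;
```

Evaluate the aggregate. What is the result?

game_id=60: ✓ → 10692
game_id=61: ✗
game_id=62: ✓ → 12232
game_id=63: ✗
game_id=64: ✓ → 8509
game_id=65: ✓ → 17975
game_id=66: ✗
game_id=67: ✓ → 9336
game_id=68: ✓ → 19872
game_id=69: ✓ → 2403
game_id=70: ✓ → 18385
game_id=71: ✓ → 7223
game_id=72: ✗
away_pts_sum = 10692 + 12232 + 8509 + 17975 + 9336 + 19872 + 2403 + 18385 + 7223 = 106627

106627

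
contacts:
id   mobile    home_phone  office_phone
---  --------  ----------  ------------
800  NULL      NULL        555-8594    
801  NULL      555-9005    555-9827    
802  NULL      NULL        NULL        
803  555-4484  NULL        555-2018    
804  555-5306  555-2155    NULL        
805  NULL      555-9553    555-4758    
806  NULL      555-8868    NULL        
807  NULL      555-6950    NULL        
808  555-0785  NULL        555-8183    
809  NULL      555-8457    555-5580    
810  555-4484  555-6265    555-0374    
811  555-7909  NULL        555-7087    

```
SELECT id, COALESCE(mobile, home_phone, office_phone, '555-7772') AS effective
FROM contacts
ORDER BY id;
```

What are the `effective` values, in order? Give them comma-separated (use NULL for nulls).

555-8594, 555-9005, 555-7772, 555-4484, 555-5306, 555-9553, 555-8868, 555-6950, 555-0785, 555-8457, 555-4484, 555-7909

id=800: mobile=NULL, home_phone=NULL, office_phone=555-8594 → 555-8594
id=801: mobile=NULL, home_phone=555-9005 → 555-9005
id=802: mobile=NULL, home_phone=NULL, office_phone=NULL, → literal 555-7772 → 555-7772
id=803: mobile=555-4484 → 555-4484
id=804: mobile=555-5306 → 555-5306
id=805: mobile=NULL, home_phone=555-9553 → 555-9553
id=806: mobile=NULL, home_phone=555-8868 → 555-8868
id=807: mobile=NULL, home_phone=555-6950 → 555-6950
id=808: mobile=555-0785 → 555-0785
id=809: mobile=NULL, home_phone=555-8457 → 555-8457
id=810: mobile=555-4484 → 555-4484
id=811: mobile=555-7909 → 555-7909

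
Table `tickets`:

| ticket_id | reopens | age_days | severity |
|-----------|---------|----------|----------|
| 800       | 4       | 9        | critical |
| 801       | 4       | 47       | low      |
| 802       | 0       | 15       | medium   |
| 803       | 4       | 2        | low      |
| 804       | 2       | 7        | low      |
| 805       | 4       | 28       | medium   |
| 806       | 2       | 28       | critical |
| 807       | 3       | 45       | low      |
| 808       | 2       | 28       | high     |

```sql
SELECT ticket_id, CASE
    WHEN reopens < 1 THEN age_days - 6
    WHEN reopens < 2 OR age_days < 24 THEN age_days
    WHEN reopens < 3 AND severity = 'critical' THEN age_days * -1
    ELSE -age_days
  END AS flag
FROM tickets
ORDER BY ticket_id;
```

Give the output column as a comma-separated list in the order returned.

9, -47, 9, 2, 7, -28, -28, -45, -28

ticket_id=800: reopens < 2 OR age_days < 24 → 9
ticket_id=801: ELSE → -47
ticket_id=802: reopens < 1 → 9
ticket_id=803: reopens < 2 OR age_days < 24 → 2
ticket_id=804: reopens < 2 OR age_days < 24 → 7
ticket_id=805: ELSE → -28
ticket_id=806: reopens < 3 AND severity = 'critical' → -28
ticket_id=807: ELSE → -45
ticket_id=808: ELSE → -28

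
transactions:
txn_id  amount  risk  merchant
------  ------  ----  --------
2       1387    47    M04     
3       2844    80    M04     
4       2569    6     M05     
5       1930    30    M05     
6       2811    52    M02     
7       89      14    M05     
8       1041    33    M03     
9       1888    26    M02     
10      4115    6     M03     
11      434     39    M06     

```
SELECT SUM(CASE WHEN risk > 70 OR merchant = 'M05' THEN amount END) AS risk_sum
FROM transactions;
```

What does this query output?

txn_id=2: ✗
txn_id=3: ✓ → 2844
txn_id=4: ✓ → 2569
txn_id=5: ✓ → 1930
txn_id=6: ✗
txn_id=7: ✓ → 89
txn_id=8: ✗
txn_id=9: ✗
txn_id=10: ✗
txn_id=11: ✗
risk_sum = 2844 + 2569 + 1930 + 89 = 7432

7432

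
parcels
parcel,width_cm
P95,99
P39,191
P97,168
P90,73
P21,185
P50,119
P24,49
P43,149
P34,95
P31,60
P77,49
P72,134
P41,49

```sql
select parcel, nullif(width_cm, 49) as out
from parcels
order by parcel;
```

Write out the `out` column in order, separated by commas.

parcel=P21: width_cm=185 vs 49: differ → 185
parcel=P24: width_cm=49 vs 49: equal → NULL
parcel=P31: width_cm=60 vs 49: differ → 60
parcel=P34: width_cm=95 vs 49: differ → 95
parcel=P39: width_cm=191 vs 49: differ → 191
parcel=P41: width_cm=49 vs 49: equal → NULL
parcel=P43: width_cm=149 vs 49: differ → 149
parcel=P50: width_cm=119 vs 49: differ → 119
parcel=P72: width_cm=134 vs 49: differ → 134
parcel=P77: width_cm=49 vs 49: equal → NULL
parcel=P90: width_cm=73 vs 49: differ → 73
parcel=P95: width_cm=99 vs 49: differ → 99
parcel=P97: width_cm=168 vs 49: differ → 168

185, NULL, 60, 95, 191, NULL, 149, 119, 134, NULL, 73, 99, 168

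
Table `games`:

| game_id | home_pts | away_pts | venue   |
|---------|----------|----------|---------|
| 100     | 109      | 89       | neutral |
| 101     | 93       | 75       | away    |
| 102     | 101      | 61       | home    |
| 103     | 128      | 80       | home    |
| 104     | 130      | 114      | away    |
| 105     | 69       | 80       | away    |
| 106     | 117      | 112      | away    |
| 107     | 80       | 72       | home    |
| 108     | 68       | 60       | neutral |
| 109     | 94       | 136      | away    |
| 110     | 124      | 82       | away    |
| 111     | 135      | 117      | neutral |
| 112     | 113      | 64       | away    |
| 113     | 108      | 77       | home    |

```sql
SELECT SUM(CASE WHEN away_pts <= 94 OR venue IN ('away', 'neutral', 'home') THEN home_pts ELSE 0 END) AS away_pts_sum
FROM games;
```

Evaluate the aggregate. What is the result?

game_id=100: ✓ → 109
game_id=101: ✓ → 93
game_id=102: ✓ → 101
game_id=103: ✓ → 128
game_id=104: ✓ → 130
game_id=105: ✓ → 69
game_id=106: ✓ → 117
game_id=107: ✓ → 80
game_id=108: ✓ → 68
game_id=109: ✓ → 94
game_id=110: ✓ → 124
game_id=111: ✓ → 135
game_id=112: ✓ → 113
game_id=113: ✓ → 108
away_pts_sum = 109 + 93 + 101 + 128 + 130 + 69 + 117 + 80 + 68 + 94 + 124 + 135 + 113 + 108 = 1469

1469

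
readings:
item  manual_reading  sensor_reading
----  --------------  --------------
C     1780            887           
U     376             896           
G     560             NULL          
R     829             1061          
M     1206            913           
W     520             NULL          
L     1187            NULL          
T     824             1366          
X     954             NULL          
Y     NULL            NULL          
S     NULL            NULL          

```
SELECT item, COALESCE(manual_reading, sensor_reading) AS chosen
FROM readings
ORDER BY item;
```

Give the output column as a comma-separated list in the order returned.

1780, 560, 1187, 1206, 829, NULL, 824, 376, 520, 954, NULL

item=C: manual_reading=1780 → 1780
item=G: manual_reading=560 → 560
item=L: manual_reading=1187 → 1187
item=M: manual_reading=1206 → 1206
item=R: manual_reading=829 → 829
item=S: manual_reading=NULL, sensor_reading=NULL (all NULL) → NULL
item=T: manual_reading=824 → 824
item=U: manual_reading=376 → 376
item=W: manual_reading=520 → 520
item=X: manual_reading=954 → 954
item=Y: manual_reading=NULL, sensor_reading=NULL (all NULL) → NULL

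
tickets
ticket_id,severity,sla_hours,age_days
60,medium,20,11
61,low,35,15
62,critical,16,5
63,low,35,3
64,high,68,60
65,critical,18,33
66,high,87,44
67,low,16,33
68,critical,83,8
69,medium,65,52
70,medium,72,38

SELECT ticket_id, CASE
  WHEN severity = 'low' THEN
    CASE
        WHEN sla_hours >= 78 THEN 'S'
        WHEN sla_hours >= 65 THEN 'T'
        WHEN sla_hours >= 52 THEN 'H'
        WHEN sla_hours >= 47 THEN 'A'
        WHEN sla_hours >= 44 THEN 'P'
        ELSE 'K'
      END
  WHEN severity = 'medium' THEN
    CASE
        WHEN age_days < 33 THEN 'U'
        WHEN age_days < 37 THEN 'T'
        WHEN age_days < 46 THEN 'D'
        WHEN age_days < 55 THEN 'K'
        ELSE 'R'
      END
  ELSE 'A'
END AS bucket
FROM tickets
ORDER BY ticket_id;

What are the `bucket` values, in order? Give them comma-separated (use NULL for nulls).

U, K, A, K, A, A, A, K, A, K, D

ticket_id=60: severity='medium' → inner[age_days < 33] → U
ticket_id=61: severity='low' → inner[ELSE] → K
ticket_id=62: severity='critical' → outer ELSE → A
ticket_id=63: severity='low' → inner[ELSE] → K
ticket_id=64: severity='high' → outer ELSE → A
ticket_id=65: severity='critical' → outer ELSE → A
ticket_id=66: severity='high' → outer ELSE → A
ticket_id=67: severity='low' → inner[ELSE] → K
ticket_id=68: severity='critical' → outer ELSE → A
ticket_id=69: severity='medium' → inner[age_days < 55] → K
ticket_id=70: severity='medium' → inner[age_days < 46] → D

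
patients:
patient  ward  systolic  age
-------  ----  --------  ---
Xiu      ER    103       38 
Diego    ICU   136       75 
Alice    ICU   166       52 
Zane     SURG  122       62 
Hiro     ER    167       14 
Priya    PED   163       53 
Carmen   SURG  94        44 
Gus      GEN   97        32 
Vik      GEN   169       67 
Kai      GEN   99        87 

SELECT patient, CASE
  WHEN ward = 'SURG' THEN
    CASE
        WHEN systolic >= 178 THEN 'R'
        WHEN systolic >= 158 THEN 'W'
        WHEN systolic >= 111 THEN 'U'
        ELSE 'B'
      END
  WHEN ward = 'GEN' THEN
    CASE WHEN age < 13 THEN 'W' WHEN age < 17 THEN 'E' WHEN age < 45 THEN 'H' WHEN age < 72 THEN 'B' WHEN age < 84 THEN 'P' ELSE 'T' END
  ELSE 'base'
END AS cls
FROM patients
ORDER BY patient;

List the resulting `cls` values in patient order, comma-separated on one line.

patient=Alice: ward='ICU' → outer ELSE → base
patient=Carmen: ward='SURG' → inner[ELSE] → B
patient=Diego: ward='ICU' → outer ELSE → base
patient=Gus: ward='GEN' → inner[age < 45] → H
patient=Hiro: ward='ER' → outer ELSE → base
patient=Kai: ward='GEN' → inner[ELSE] → T
patient=Priya: ward='PED' → outer ELSE → base
patient=Vik: ward='GEN' → inner[age < 72] → B
patient=Xiu: ward='ER' → outer ELSE → base
patient=Zane: ward='SURG' → inner[systolic >= 111] → U

base, B, base, H, base, T, base, B, base, U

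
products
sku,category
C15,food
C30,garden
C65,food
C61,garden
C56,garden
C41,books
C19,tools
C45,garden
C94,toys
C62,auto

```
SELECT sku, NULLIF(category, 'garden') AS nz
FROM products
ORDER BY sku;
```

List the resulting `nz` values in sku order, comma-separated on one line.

food, tools, NULL, books, NULL, NULL, NULL, auto, food, toys

sku=C15: category=food vs garden: differ → food
sku=C19: category=tools vs garden: differ → tools
sku=C30: category=garden vs garden: equal → NULL
sku=C41: category=books vs garden: differ → books
sku=C45: category=garden vs garden: equal → NULL
sku=C56: category=garden vs garden: equal → NULL
sku=C61: category=garden vs garden: equal → NULL
sku=C62: category=auto vs garden: differ → auto
sku=C65: category=food vs garden: differ → food
sku=C94: category=toys vs garden: differ → toys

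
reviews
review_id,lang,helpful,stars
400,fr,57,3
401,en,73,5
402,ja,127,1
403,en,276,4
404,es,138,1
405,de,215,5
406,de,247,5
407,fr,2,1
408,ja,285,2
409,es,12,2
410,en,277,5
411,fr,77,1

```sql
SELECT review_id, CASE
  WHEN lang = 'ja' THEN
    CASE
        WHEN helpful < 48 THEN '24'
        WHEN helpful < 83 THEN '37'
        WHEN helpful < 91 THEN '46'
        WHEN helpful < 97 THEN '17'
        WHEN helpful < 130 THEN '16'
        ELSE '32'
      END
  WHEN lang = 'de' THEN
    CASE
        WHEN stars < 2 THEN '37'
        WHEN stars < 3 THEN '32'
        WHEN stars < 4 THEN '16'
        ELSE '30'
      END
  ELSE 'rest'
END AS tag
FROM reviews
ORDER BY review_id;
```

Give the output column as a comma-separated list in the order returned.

rest, rest, 16, rest, rest, 30, 30, rest, 32, rest, rest, rest

review_id=400: lang='fr' → outer ELSE → rest
review_id=401: lang='en' → outer ELSE → rest
review_id=402: lang='ja' → inner[helpful < 130] → 16
review_id=403: lang='en' → outer ELSE → rest
review_id=404: lang='es' → outer ELSE → rest
review_id=405: lang='de' → inner[ELSE] → 30
review_id=406: lang='de' → inner[ELSE] → 30
review_id=407: lang='fr' → outer ELSE → rest
review_id=408: lang='ja' → inner[ELSE] → 32
review_id=409: lang='es' → outer ELSE → rest
review_id=410: lang='en' → outer ELSE → rest
review_id=411: lang='fr' → outer ELSE → rest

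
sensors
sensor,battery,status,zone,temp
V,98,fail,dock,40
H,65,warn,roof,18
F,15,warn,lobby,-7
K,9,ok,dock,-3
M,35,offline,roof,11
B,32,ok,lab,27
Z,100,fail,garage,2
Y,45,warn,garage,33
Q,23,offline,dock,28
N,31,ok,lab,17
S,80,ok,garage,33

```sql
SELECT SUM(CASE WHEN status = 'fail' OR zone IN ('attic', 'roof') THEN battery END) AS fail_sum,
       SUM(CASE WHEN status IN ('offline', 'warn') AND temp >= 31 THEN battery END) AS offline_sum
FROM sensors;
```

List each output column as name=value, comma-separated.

[fail_sum: status = 'fail' OR zone IN ('attic', 'roof')]
sensor=V: ✓ → 98
sensor=H: ✓ → 65
sensor=F: ✗
sensor=K: ✗
sensor=M: ✓ → 35
sensor=B: ✗
sensor=Z: ✓ → 100
sensor=Y: ✗
sensor=Q: ✗
sensor=N: ✗
sensor=S: ✗
fail_sum = 98 + 65 + 35 + 100 = 298
—
[offline_sum: status IN ('offline', 'warn') AND temp >= 31]
sensor=V: ✗
sensor=H: ✗
sensor=F: ✗
sensor=K: ✗
sensor=M: ✗
sensor=B: ✗
sensor=Z: ✗
sensor=Y: ✓ → 45
sensor=Q: ✗
sensor=N: ✗
sensor=S: ✗
offline_sum = 45

fail_sum=298, offline_sum=45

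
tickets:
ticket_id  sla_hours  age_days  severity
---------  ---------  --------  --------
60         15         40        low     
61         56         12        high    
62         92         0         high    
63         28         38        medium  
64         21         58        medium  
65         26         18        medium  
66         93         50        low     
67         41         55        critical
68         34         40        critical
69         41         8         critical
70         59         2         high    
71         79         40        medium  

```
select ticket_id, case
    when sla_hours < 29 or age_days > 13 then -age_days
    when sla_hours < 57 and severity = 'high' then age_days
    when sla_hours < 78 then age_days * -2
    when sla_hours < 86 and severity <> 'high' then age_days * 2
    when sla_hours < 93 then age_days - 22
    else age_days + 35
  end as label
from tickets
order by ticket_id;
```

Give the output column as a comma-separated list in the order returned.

ticket_id=60: sla_hours < 29 or age_days > 13 → -40
ticket_id=61: sla_hours < 57 and severity = 'high' → 12
ticket_id=62: sla_hours < 93 → -22
ticket_id=63: sla_hours < 29 or age_days > 13 → -38
ticket_id=64: sla_hours < 29 or age_days > 13 → -58
ticket_id=65: sla_hours < 29 or age_days > 13 → -18
ticket_id=66: sla_hours < 29 or age_days > 13 → -50
ticket_id=67: sla_hours < 29 or age_days > 13 → -55
ticket_id=68: sla_hours < 29 or age_days > 13 → -40
ticket_id=69: sla_hours < 78 → -16
ticket_id=70: sla_hours < 78 → -4
ticket_id=71: sla_hours < 29 or age_days > 13 → -40

-40, 12, -22, -38, -58, -18, -50, -55, -40, -16, -4, -40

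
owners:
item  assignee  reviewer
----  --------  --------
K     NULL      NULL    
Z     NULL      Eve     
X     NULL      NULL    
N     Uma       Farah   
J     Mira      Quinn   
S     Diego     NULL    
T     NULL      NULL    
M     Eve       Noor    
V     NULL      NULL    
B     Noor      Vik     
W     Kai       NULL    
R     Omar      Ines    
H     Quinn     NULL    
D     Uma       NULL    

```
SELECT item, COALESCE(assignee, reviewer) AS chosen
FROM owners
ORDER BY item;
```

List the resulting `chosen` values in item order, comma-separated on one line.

item=B: assignee=Noor → Noor
item=D: assignee=Uma → Uma
item=H: assignee=Quinn → Quinn
item=J: assignee=Mira → Mira
item=K: assignee=NULL, reviewer=NULL (all NULL) → NULL
item=M: assignee=Eve → Eve
item=N: assignee=Uma → Uma
item=R: assignee=Omar → Omar
item=S: assignee=Diego → Diego
item=T: assignee=NULL, reviewer=NULL (all NULL) → NULL
item=V: assignee=NULL, reviewer=NULL (all NULL) → NULL
item=W: assignee=Kai → Kai
item=X: assignee=NULL, reviewer=NULL (all NULL) → NULL
item=Z: assignee=NULL, reviewer=Eve → Eve

Noor, Uma, Quinn, Mira, NULL, Eve, Uma, Omar, Diego, NULL, NULL, Kai, NULL, Eve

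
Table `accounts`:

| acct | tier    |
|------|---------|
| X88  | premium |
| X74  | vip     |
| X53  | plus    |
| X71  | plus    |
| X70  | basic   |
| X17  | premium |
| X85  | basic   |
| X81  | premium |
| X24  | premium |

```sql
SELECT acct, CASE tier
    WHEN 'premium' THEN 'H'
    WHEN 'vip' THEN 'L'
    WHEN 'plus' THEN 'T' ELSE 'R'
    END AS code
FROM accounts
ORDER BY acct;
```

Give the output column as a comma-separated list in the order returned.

H, H, T, R, T, L, H, R, H

acct=X17: tier='premium' → H
acct=X24: tier='premium' → H
acct=X53: tier='plus' → T
acct=X70: ELSE → R
acct=X71: tier='plus' → T
acct=X74: tier='vip' → L
acct=X81: tier='premium' → H
acct=X85: ELSE → R
acct=X88: tier='premium' → H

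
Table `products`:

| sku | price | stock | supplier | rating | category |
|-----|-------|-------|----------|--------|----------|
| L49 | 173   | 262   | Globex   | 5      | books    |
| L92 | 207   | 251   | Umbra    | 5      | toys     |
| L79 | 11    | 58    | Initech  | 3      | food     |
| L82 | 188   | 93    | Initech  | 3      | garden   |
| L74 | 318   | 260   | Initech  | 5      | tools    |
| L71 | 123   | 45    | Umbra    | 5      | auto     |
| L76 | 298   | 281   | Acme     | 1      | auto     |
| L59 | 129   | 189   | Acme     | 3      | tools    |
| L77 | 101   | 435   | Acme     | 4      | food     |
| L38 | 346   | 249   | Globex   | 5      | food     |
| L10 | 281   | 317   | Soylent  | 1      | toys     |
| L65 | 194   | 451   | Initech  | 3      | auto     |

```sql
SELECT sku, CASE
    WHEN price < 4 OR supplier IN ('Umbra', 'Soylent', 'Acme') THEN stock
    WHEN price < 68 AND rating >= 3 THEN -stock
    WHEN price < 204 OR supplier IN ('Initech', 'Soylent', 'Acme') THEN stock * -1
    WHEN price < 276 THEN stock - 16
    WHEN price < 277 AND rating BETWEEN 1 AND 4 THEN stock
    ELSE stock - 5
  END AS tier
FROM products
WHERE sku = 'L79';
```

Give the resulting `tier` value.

-58

sku = L79: price=11, stock=58, supplier=Initech, rating=3, category=food.
price < 4 OR supplier IN ('Umbra', 'Soylent', 'Acme') → false
price < 68 AND rating >= 3 → true → -58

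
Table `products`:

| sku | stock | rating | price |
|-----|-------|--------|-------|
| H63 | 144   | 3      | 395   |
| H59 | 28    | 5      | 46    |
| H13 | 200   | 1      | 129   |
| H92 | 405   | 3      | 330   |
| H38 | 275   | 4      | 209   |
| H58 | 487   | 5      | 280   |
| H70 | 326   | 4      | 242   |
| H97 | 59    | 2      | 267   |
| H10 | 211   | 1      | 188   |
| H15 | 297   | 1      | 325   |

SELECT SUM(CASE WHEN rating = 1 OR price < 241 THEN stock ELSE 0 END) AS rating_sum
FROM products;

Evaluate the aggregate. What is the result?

1011

sku=H63: ✗
sku=H59: ✓ → 28
sku=H13: ✓ → 200
sku=H92: ✗
sku=H38: ✓ → 275
sku=H58: ✗
sku=H70: ✗
sku=H97: ✗
sku=H10: ✓ → 211
sku=H15: ✓ → 297
rating_sum = 28 + 200 + 275 + 211 + 297 = 1011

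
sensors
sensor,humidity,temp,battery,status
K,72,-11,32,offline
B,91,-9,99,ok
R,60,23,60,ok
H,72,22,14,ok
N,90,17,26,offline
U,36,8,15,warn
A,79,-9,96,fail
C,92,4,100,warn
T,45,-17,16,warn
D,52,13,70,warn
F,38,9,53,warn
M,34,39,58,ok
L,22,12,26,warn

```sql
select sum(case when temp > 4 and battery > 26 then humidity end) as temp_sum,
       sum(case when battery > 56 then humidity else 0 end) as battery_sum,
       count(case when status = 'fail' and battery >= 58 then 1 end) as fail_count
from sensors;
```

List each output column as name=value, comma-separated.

temp_sum=184, battery_sum=408, fail_count=1

[temp_sum: temp > 4 and battery > 26]
sensor=K: ✗
sensor=B: ✗
sensor=R: ✓ → 60
sensor=H: ✗
sensor=N: ✗
sensor=U: ✗
sensor=A: ✗
sensor=C: ✗
sensor=T: ✗
sensor=D: ✓ → 52
sensor=F: ✓ → 38
sensor=M: ✓ → 34
sensor=L: ✗
temp_sum = 60 + 52 + 38 + 34 = 184
—
[battery_sum: battery > 56]
sensor=K: ✗
sensor=B: ✓ → 91
sensor=R: ✓ → 60
sensor=H: ✗
sensor=N: ✗
sensor=U: ✗
sensor=A: ✓ → 79
sensor=C: ✓ → 92
sensor=T: ✗
sensor=D: ✓ → 52
sensor=F: ✗
sensor=M: ✓ → 34
sensor=L: ✗
battery_sum = 91 + 60 + 79 + 92 + 52 + 34 = 408
—
[fail_count: status = 'fail' and battery >= 58]
sensor=K: ✗
sensor=B: ✗
sensor=R: ✗
sensor=H: ✗
sensor=N: ✗
sensor=U: ✗
sensor=A: ✓ → 1
sensor=C: ✗
sensor=T: ✗
sensor=D: ✗
sensor=F: ✗
sensor=M: ✗
sensor=L: ✗
fail_count = COUNT(1) = 1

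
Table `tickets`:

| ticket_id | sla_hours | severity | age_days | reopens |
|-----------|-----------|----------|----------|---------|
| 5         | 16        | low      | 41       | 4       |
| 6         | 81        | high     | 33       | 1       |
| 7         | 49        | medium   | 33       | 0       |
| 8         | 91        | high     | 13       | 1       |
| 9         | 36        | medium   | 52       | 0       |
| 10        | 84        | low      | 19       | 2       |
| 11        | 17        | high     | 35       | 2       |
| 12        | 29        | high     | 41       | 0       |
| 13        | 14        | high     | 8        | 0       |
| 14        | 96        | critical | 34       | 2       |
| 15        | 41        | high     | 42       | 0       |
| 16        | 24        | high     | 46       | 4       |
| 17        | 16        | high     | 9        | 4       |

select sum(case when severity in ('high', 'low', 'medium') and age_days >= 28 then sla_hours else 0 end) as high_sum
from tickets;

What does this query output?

ticket_id=5: ✓ → 16
ticket_id=6: ✓ → 81
ticket_id=7: ✓ → 49
ticket_id=8: ✗
ticket_id=9: ✓ → 36
ticket_id=10: ✗
ticket_id=11: ✓ → 17
ticket_id=12: ✓ → 29
ticket_id=13: ✗
ticket_id=14: ✗
ticket_id=15: ✓ → 41
ticket_id=16: ✓ → 24
ticket_id=17: ✗
high_sum = 16 + 81 + 49 + 36 + 17 + 29 + 41 + 24 = 293

293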